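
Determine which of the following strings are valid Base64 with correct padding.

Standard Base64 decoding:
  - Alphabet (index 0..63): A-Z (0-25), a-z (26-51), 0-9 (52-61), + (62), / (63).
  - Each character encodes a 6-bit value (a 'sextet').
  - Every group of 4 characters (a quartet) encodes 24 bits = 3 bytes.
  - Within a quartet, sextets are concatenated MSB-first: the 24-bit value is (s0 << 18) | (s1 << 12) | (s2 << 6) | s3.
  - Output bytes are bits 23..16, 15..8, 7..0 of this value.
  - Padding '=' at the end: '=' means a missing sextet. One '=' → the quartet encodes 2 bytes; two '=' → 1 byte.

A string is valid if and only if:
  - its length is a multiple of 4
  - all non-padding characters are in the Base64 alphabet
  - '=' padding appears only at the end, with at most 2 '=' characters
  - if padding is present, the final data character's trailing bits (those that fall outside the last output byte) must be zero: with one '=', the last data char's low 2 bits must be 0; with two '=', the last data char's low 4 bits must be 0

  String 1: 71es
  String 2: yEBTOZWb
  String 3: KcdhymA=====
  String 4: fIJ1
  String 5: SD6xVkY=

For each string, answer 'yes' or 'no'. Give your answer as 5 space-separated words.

String 1: '71es' → valid
String 2: 'yEBTOZWb' → valid
String 3: 'KcdhymA=====' → invalid (5 pad chars (max 2))
String 4: 'fIJ1' → valid
String 5: 'SD6xVkY=' → valid

Answer: yes yes no yes yes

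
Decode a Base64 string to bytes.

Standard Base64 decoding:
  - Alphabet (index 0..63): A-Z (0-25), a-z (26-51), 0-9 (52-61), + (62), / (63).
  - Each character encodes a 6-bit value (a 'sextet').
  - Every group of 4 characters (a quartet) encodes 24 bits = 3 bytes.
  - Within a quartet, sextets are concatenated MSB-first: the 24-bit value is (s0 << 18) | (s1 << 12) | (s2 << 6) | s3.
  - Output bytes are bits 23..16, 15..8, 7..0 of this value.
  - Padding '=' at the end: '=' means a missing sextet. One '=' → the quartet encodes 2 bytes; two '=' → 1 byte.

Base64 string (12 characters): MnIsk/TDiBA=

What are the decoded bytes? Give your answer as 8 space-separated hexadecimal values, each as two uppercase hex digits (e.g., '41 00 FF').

Answer: 32 72 2C 93 F4 C3 88 10

Derivation:
After char 0 ('M'=12): chars_in_quartet=1 acc=0xC bytes_emitted=0
After char 1 ('n'=39): chars_in_quartet=2 acc=0x327 bytes_emitted=0
After char 2 ('I'=8): chars_in_quartet=3 acc=0xC9C8 bytes_emitted=0
After char 3 ('s'=44): chars_in_quartet=4 acc=0x32722C -> emit 32 72 2C, reset; bytes_emitted=3
After char 4 ('k'=36): chars_in_quartet=1 acc=0x24 bytes_emitted=3
After char 5 ('/'=63): chars_in_quartet=2 acc=0x93F bytes_emitted=3
After char 6 ('T'=19): chars_in_quartet=3 acc=0x24FD3 bytes_emitted=3
After char 7 ('D'=3): chars_in_quartet=4 acc=0x93F4C3 -> emit 93 F4 C3, reset; bytes_emitted=6
After char 8 ('i'=34): chars_in_quartet=1 acc=0x22 bytes_emitted=6
After char 9 ('B'=1): chars_in_quartet=2 acc=0x881 bytes_emitted=6
After char 10 ('A'=0): chars_in_quartet=3 acc=0x22040 bytes_emitted=6
Padding '=': partial quartet acc=0x22040 -> emit 88 10; bytes_emitted=8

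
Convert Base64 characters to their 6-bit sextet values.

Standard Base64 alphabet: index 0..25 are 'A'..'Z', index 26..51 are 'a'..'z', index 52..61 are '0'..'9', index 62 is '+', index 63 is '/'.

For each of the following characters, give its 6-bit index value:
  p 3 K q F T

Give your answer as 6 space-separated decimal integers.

'p': a..z range, 26 + ord('p') − ord('a') = 41
'3': 0..9 range, 52 + ord('3') − ord('0') = 55
'K': A..Z range, ord('K') − ord('A') = 10
'q': a..z range, 26 + ord('q') − ord('a') = 42
'F': A..Z range, ord('F') − ord('A') = 5
'T': A..Z range, ord('T') − ord('A') = 19

Answer: 41 55 10 42 5 19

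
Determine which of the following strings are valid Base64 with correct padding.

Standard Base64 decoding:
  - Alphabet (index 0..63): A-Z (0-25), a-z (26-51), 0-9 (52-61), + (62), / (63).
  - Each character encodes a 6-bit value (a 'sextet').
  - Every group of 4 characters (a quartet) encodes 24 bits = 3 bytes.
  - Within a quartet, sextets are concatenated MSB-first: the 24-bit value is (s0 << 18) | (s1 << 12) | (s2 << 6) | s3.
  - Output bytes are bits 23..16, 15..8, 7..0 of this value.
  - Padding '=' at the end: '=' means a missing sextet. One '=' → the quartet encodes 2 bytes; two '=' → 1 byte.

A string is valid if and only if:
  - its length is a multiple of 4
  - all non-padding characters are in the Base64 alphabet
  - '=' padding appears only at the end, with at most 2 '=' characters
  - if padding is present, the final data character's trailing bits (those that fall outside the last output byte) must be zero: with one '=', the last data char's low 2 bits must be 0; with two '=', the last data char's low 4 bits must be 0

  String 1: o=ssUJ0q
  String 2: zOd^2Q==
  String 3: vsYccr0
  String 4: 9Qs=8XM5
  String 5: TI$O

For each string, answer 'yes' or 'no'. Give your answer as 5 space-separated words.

Answer: no no no no no

Derivation:
String 1: 'o=ssUJ0q' → invalid (bad char(s): ['=']; '=' in middle)
String 2: 'zOd^2Q==' → invalid (bad char(s): ['^'])
String 3: 'vsYccr0' → invalid (len=7 not mult of 4)
String 4: '9Qs=8XM5' → invalid (bad char(s): ['=']; '=' in middle)
String 5: 'TI$O' → invalid (bad char(s): ['$'])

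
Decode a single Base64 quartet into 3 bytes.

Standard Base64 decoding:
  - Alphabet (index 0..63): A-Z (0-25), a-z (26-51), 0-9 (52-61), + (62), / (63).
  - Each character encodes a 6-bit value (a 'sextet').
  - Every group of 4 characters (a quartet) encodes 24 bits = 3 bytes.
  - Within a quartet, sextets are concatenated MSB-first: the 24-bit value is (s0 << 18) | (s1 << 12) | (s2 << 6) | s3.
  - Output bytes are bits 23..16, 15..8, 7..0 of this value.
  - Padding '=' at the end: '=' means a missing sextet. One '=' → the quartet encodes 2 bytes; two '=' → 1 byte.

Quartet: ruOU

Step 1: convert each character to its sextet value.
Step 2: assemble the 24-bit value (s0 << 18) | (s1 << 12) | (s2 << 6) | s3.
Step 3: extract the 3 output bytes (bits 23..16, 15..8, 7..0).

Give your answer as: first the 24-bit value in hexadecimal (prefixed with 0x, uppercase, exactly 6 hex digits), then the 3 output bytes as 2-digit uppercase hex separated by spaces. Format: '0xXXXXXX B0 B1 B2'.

Sextets: r=43, u=46, O=14, U=20
24-bit: (43<<18) | (46<<12) | (14<<6) | 20
      = 0xAC0000 | 0x02E000 | 0x000380 | 0x000014
      = 0xAEE394
Bytes: (v>>16)&0xFF=AE, (v>>8)&0xFF=E3, v&0xFF=94

Answer: 0xAEE394 AE E3 94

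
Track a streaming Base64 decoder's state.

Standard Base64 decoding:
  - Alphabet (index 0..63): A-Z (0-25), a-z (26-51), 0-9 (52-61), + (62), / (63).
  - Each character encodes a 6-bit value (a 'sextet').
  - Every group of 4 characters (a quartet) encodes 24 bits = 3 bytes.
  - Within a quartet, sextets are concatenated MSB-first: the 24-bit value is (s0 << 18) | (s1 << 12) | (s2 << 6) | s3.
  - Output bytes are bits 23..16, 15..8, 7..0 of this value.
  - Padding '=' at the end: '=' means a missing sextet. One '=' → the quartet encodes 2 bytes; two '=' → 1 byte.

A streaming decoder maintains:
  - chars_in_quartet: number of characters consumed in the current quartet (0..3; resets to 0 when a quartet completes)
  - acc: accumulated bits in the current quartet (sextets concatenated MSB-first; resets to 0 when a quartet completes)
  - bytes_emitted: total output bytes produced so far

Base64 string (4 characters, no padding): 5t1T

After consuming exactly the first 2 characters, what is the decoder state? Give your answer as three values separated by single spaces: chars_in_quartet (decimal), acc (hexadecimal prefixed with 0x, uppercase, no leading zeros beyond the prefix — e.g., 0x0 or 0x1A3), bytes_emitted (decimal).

After char 0 ('5'=57): chars_in_quartet=1 acc=0x39 bytes_emitted=0
After char 1 ('t'=45): chars_in_quartet=2 acc=0xE6D bytes_emitted=0

Answer: 2 0xE6D 0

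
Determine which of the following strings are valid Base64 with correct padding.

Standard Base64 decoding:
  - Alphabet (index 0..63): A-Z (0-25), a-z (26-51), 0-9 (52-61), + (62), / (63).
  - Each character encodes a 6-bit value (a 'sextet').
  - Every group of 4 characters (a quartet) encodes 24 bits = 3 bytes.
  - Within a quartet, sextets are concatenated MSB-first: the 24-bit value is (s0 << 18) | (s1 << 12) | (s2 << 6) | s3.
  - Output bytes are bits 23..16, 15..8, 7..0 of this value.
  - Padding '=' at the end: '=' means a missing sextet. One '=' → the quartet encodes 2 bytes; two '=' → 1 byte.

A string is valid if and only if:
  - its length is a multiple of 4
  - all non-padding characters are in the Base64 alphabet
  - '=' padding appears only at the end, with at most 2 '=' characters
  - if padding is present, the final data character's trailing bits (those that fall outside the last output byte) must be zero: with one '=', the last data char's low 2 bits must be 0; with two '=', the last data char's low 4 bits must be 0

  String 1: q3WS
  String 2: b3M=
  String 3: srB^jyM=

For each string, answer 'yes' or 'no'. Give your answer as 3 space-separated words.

String 1: 'q3WS' → valid
String 2: 'b3M=' → valid
String 3: 'srB^jyM=' → invalid (bad char(s): ['^'])

Answer: yes yes no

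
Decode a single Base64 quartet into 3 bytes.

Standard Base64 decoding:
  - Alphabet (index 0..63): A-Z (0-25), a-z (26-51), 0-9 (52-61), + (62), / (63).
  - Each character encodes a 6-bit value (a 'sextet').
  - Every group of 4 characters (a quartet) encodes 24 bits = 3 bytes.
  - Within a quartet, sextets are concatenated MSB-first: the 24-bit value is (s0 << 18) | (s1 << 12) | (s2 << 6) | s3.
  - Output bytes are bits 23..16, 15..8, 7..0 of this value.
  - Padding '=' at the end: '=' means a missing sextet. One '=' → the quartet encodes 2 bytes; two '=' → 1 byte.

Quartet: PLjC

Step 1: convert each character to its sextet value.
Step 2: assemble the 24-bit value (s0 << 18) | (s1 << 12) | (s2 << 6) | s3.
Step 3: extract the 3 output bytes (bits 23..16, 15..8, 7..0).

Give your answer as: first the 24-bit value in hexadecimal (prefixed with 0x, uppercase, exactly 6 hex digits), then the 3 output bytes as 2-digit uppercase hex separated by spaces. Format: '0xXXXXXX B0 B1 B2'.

Sextets: P=15, L=11, j=35, C=2
24-bit: (15<<18) | (11<<12) | (35<<6) | 2
      = 0x3C0000 | 0x00B000 | 0x0008C0 | 0x000002
      = 0x3CB8C2
Bytes: (v>>16)&0xFF=3C, (v>>8)&0xFF=B8, v&0xFF=C2

Answer: 0x3CB8C2 3C B8 C2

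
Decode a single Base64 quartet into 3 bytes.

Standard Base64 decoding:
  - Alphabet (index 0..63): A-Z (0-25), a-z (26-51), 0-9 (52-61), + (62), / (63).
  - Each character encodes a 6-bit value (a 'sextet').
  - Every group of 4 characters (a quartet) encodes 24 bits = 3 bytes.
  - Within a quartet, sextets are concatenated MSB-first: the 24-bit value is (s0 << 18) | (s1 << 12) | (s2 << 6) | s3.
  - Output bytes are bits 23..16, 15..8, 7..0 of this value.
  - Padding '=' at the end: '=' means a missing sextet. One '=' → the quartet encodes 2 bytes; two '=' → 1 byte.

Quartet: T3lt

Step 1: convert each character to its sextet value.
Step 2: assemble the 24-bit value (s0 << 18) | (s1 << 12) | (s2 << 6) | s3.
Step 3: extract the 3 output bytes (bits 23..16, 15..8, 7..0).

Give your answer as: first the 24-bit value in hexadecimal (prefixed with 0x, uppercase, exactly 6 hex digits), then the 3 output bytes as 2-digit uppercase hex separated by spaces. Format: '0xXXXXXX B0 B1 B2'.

Sextets: T=19, 3=55, l=37, t=45
24-bit: (19<<18) | (55<<12) | (37<<6) | 45
      = 0x4C0000 | 0x037000 | 0x000940 | 0x00002D
      = 0x4F796D
Bytes: (v>>16)&0xFF=4F, (v>>8)&0xFF=79, v&0xFF=6D

Answer: 0x4F796D 4F 79 6D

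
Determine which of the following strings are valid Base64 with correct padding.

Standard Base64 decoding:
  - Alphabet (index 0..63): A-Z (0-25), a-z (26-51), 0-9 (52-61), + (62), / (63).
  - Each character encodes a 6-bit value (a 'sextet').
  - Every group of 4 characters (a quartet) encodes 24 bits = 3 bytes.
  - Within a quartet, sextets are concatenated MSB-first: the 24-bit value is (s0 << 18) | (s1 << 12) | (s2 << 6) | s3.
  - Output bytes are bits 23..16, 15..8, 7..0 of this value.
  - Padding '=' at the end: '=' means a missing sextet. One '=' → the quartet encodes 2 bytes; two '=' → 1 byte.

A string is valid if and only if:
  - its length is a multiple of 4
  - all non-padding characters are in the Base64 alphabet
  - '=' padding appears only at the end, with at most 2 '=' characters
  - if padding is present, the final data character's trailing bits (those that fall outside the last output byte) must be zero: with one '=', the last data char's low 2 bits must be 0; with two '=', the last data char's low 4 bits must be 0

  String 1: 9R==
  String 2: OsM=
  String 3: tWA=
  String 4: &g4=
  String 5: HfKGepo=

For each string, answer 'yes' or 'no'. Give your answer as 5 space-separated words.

String 1: '9R==' → invalid (bad trailing bits)
String 2: 'OsM=' → valid
String 3: 'tWA=' → valid
String 4: '&g4=' → invalid (bad char(s): ['&'])
String 5: 'HfKGepo=' → valid

Answer: no yes yes no yes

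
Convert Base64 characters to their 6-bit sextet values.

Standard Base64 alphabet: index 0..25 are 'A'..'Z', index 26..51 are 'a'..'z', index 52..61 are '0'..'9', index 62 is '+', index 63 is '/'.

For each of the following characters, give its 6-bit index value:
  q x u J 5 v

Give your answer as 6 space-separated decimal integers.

Answer: 42 49 46 9 57 47

Derivation:
'q': a..z range, 26 + ord('q') − ord('a') = 42
'x': a..z range, 26 + ord('x') − ord('a') = 49
'u': a..z range, 26 + ord('u') − ord('a') = 46
'J': A..Z range, ord('J') − ord('A') = 9
'5': 0..9 range, 52 + ord('5') − ord('0') = 57
'v': a..z range, 26 + ord('v') − ord('a') = 47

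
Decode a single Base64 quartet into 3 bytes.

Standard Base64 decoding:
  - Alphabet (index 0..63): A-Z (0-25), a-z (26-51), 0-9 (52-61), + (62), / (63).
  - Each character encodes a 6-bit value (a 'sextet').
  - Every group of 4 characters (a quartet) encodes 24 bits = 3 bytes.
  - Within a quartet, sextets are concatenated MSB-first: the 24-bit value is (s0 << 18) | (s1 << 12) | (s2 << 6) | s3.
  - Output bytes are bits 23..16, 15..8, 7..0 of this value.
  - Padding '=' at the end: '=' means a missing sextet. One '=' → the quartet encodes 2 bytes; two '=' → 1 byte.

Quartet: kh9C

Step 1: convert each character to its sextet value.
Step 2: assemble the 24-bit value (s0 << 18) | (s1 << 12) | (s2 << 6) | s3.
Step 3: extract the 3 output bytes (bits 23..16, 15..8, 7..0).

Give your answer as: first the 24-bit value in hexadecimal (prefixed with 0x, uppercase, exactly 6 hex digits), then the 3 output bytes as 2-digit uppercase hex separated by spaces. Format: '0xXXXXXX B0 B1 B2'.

Answer: 0x921F42 92 1F 42

Derivation:
Sextets: k=36, h=33, 9=61, C=2
24-bit: (36<<18) | (33<<12) | (61<<6) | 2
      = 0x900000 | 0x021000 | 0x000F40 | 0x000002
      = 0x921F42
Bytes: (v>>16)&0xFF=92, (v>>8)&0xFF=1F, v&0xFF=42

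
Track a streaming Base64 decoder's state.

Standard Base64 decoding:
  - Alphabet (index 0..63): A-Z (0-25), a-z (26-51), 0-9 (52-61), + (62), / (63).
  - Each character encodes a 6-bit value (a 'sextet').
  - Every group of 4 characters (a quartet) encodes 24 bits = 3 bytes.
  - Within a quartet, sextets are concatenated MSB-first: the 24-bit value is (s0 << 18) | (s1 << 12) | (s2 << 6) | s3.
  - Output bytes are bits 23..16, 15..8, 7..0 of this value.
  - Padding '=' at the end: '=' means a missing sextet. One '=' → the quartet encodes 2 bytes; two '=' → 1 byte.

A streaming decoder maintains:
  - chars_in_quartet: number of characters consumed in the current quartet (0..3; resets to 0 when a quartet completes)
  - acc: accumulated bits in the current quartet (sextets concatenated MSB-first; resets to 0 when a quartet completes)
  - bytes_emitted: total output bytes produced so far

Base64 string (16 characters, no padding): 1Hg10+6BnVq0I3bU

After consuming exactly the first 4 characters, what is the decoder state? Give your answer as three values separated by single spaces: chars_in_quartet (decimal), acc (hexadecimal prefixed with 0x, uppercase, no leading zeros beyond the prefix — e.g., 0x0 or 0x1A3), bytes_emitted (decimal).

Answer: 0 0x0 3

Derivation:
After char 0 ('1'=53): chars_in_quartet=1 acc=0x35 bytes_emitted=0
After char 1 ('H'=7): chars_in_quartet=2 acc=0xD47 bytes_emitted=0
After char 2 ('g'=32): chars_in_quartet=3 acc=0x351E0 bytes_emitted=0
After char 3 ('1'=53): chars_in_quartet=4 acc=0xD47835 -> emit D4 78 35, reset; bytes_emitted=3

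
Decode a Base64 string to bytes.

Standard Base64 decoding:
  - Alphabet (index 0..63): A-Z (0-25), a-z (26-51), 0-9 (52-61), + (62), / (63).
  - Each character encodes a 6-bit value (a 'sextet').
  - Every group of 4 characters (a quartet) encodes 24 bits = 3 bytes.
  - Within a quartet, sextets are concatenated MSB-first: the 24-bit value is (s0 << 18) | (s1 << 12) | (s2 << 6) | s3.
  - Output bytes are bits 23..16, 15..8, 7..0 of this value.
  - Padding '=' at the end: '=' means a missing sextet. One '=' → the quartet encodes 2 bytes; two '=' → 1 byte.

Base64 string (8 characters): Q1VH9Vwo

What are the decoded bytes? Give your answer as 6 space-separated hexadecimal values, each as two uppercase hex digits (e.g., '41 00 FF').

Answer: 43 55 47 F5 5C 28

Derivation:
After char 0 ('Q'=16): chars_in_quartet=1 acc=0x10 bytes_emitted=0
After char 1 ('1'=53): chars_in_quartet=2 acc=0x435 bytes_emitted=0
After char 2 ('V'=21): chars_in_quartet=3 acc=0x10D55 bytes_emitted=0
After char 3 ('H'=7): chars_in_quartet=4 acc=0x435547 -> emit 43 55 47, reset; bytes_emitted=3
After char 4 ('9'=61): chars_in_quartet=1 acc=0x3D bytes_emitted=3
After char 5 ('V'=21): chars_in_quartet=2 acc=0xF55 bytes_emitted=3
After char 6 ('w'=48): chars_in_quartet=3 acc=0x3D570 bytes_emitted=3
After char 7 ('o'=40): chars_in_quartet=4 acc=0xF55C28 -> emit F5 5C 28, reset; bytes_emitted=6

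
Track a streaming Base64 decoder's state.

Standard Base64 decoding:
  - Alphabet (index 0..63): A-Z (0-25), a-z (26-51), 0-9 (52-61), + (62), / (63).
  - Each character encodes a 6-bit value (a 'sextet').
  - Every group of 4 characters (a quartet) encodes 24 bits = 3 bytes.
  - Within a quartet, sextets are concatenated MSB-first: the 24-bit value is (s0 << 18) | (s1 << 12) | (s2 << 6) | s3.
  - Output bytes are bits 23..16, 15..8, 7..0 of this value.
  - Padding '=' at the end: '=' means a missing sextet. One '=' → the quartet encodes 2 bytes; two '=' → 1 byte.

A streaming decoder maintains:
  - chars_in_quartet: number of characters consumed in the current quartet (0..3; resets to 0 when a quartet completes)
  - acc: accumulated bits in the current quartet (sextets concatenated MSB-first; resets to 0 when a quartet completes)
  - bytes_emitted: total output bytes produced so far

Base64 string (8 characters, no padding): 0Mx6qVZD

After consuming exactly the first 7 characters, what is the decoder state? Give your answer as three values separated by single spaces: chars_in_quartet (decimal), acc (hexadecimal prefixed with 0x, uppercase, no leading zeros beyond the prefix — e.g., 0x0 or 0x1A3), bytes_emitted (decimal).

Answer: 3 0x2A559 3

Derivation:
After char 0 ('0'=52): chars_in_quartet=1 acc=0x34 bytes_emitted=0
After char 1 ('M'=12): chars_in_quartet=2 acc=0xD0C bytes_emitted=0
After char 2 ('x'=49): chars_in_quartet=3 acc=0x34331 bytes_emitted=0
After char 3 ('6'=58): chars_in_quartet=4 acc=0xD0CC7A -> emit D0 CC 7A, reset; bytes_emitted=3
After char 4 ('q'=42): chars_in_quartet=1 acc=0x2A bytes_emitted=3
After char 5 ('V'=21): chars_in_quartet=2 acc=0xA95 bytes_emitted=3
After char 6 ('Z'=25): chars_in_quartet=3 acc=0x2A559 bytes_emitted=3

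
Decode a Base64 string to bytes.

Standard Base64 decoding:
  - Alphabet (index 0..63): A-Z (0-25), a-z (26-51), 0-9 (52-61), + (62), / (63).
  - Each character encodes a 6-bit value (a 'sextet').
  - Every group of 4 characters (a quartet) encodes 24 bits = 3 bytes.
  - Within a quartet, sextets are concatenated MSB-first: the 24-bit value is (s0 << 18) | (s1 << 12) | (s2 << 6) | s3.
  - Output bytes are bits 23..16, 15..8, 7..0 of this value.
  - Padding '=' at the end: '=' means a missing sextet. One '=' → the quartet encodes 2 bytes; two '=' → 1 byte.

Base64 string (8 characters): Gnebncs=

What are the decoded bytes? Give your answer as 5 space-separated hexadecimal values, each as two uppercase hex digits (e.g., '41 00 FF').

Answer: 1A 77 9B 9D CB

Derivation:
After char 0 ('G'=6): chars_in_quartet=1 acc=0x6 bytes_emitted=0
After char 1 ('n'=39): chars_in_quartet=2 acc=0x1A7 bytes_emitted=0
After char 2 ('e'=30): chars_in_quartet=3 acc=0x69DE bytes_emitted=0
After char 3 ('b'=27): chars_in_quartet=4 acc=0x1A779B -> emit 1A 77 9B, reset; bytes_emitted=3
After char 4 ('n'=39): chars_in_quartet=1 acc=0x27 bytes_emitted=3
After char 5 ('c'=28): chars_in_quartet=2 acc=0x9DC bytes_emitted=3
After char 6 ('s'=44): chars_in_quartet=3 acc=0x2772C bytes_emitted=3
Padding '=': partial quartet acc=0x2772C -> emit 9D CB; bytes_emitted=5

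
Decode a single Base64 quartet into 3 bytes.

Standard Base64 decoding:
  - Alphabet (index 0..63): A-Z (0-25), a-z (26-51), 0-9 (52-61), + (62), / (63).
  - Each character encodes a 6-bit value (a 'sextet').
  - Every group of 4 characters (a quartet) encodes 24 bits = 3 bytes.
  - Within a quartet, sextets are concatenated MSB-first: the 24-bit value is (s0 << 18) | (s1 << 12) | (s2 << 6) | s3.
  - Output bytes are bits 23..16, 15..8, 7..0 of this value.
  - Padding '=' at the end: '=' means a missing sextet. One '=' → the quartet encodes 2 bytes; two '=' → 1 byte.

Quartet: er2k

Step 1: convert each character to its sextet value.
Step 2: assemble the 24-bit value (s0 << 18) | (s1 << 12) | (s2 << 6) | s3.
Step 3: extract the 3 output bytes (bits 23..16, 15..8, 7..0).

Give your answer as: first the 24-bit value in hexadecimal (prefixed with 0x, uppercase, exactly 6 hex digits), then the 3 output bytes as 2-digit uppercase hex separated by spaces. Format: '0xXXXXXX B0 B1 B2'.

Answer: 0x7ABDA4 7A BD A4

Derivation:
Sextets: e=30, r=43, 2=54, k=36
24-bit: (30<<18) | (43<<12) | (54<<6) | 36
      = 0x780000 | 0x02B000 | 0x000D80 | 0x000024
      = 0x7ABDA4
Bytes: (v>>16)&0xFF=7A, (v>>8)&0xFF=BD, v&0xFF=A4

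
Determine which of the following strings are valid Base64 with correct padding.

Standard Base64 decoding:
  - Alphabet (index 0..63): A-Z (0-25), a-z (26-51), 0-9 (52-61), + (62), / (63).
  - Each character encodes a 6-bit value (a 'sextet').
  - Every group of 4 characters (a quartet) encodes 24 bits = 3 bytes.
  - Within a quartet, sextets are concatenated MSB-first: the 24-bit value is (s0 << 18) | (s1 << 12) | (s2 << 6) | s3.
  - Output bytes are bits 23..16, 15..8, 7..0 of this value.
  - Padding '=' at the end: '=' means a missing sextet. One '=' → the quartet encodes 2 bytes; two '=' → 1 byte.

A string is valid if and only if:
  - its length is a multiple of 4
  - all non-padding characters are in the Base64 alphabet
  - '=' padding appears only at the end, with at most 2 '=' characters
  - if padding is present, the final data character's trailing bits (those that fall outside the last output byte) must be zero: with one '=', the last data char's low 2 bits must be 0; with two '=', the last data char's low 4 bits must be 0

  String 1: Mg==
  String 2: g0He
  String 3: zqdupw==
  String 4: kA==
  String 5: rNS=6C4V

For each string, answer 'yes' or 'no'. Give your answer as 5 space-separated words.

Answer: yes yes yes yes no

Derivation:
String 1: 'Mg==' → valid
String 2: 'g0He' → valid
String 3: 'zqdupw==' → valid
String 4: 'kA==' → valid
String 5: 'rNS=6C4V' → invalid (bad char(s): ['=']; '=' in middle)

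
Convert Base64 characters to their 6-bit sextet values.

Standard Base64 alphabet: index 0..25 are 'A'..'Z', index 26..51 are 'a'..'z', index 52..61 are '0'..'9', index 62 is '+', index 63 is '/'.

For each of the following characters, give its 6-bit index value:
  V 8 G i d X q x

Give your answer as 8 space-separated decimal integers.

'V': A..Z range, ord('V') − ord('A') = 21
'8': 0..9 range, 52 + ord('8') − ord('0') = 60
'G': A..Z range, ord('G') − ord('A') = 6
'i': a..z range, 26 + ord('i') − ord('a') = 34
'd': a..z range, 26 + ord('d') − ord('a') = 29
'X': A..Z range, ord('X') − ord('A') = 23
'q': a..z range, 26 + ord('q') − ord('a') = 42
'x': a..z range, 26 + ord('x') − ord('a') = 49

Answer: 21 60 6 34 29 23 42 49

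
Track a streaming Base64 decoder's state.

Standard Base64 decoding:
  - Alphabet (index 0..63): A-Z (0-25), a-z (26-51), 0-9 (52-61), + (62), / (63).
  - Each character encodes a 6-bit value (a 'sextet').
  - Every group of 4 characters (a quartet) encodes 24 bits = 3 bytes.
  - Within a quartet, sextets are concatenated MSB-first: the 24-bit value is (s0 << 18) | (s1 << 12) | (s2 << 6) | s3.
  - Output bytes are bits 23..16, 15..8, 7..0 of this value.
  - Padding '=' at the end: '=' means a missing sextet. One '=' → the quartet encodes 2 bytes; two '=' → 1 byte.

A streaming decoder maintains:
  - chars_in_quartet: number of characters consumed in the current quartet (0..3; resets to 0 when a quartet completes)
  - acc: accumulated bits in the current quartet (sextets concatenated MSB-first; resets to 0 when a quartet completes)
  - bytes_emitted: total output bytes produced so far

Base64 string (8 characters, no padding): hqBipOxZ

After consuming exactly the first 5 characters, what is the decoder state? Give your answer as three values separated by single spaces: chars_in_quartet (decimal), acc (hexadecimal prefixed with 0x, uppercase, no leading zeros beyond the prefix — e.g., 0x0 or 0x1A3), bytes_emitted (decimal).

After char 0 ('h'=33): chars_in_quartet=1 acc=0x21 bytes_emitted=0
After char 1 ('q'=42): chars_in_quartet=2 acc=0x86A bytes_emitted=0
After char 2 ('B'=1): chars_in_quartet=3 acc=0x21A81 bytes_emitted=0
After char 3 ('i'=34): chars_in_quartet=4 acc=0x86A062 -> emit 86 A0 62, reset; bytes_emitted=3
After char 4 ('p'=41): chars_in_quartet=1 acc=0x29 bytes_emitted=3

Answer: 1 0x29 3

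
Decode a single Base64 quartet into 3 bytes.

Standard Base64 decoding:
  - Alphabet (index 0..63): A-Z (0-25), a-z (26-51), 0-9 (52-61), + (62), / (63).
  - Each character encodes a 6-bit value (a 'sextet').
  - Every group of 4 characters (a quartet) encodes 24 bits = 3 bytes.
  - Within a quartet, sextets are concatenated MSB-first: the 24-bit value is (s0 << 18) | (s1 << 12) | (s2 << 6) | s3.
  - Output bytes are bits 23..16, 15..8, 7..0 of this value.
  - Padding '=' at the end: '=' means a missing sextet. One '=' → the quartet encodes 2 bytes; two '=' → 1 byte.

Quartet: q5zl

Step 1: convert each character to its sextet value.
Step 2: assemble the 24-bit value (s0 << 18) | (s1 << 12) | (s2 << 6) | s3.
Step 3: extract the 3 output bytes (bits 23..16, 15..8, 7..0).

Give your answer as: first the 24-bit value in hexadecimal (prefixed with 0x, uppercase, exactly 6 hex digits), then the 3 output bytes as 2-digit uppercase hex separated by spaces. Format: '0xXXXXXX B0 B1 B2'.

Sextets: q=42, 5=57, z=51, l=37
24-bit: (42<<18) | (57<<12) | (51<<6) | 37
      = 0xA80000 | 0x039000 | 0x000CC0 | 0x000025
      = 0xAB9CE5
Bytes: (v>>16)&0xFF=AB, (v>>8)&0xFF=9C, v&0xFF=E5

Answer: 0xAB9CE5 AB 9C E5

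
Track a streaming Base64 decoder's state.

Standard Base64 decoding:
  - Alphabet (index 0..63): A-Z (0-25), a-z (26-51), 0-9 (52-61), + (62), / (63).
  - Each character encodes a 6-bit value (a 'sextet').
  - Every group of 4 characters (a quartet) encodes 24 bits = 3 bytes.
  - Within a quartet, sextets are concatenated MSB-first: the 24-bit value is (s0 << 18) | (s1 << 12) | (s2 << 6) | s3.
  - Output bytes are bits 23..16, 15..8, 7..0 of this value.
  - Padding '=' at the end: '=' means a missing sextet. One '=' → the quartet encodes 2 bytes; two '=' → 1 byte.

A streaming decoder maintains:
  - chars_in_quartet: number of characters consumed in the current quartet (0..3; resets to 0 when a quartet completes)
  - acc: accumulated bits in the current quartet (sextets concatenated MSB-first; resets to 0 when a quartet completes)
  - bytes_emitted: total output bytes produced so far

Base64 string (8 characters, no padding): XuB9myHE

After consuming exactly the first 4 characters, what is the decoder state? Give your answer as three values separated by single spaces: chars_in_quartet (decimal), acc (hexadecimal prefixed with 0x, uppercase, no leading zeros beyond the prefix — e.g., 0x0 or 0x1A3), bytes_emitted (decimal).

Answer: 0 0x0 3

Derivation:
After char 0 ('X'=23): chars_in_quartet=1 acc=0x17 bytes_emitted=0
After char 1 ('u'=46): chars_in_quartet=2 acc=0x5EE bytes_emitted=0
After char 2 ('B'=1): chars_in_quartet=3 acc=0x17B81 bytes_emitted=0
After char 3 ('9'=61): chars_in_quartet=4 acc=0x5EE07D -> emit 5E E0 7D, reset; bytes_emitted=3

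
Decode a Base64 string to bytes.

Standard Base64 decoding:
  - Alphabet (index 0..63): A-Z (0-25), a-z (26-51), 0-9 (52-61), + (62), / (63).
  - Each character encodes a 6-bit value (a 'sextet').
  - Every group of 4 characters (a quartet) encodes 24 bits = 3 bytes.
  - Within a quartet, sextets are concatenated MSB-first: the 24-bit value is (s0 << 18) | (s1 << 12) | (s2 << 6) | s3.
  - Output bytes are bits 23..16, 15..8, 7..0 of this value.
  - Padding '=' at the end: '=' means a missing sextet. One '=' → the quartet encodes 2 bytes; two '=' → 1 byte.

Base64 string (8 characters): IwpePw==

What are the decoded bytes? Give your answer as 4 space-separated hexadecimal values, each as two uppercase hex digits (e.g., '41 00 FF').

After char 0 ('I'=8): chars_in_quartet=1 acc=0x8 bytes_emitted=0
After char 1 ('w'=48): chars_in_quartet=2 acc=0x230 bytes_emitted=0
After char 2 ('p'=41): chars_in_quartet=3 acc=0x8C29 bytes_emitted=0
After char 3 ('e'=30): chars_in_quartet=4 acc=0x230A5E -> emit 23 0A 5E, reset; bytes_emitted=3
After char 4 ('P'=15): chars_in_quartet=1 acc=0xF bytes_emitted=3
After char 5 ('w'=48): chars_in_quartet=2 acc=0x3F0 bytes_emitted=3
Padding '==': partial quartet acc=0x3F0 -> emit 3F; bytes_emitted=4

Answer: 23 0A 5E 3F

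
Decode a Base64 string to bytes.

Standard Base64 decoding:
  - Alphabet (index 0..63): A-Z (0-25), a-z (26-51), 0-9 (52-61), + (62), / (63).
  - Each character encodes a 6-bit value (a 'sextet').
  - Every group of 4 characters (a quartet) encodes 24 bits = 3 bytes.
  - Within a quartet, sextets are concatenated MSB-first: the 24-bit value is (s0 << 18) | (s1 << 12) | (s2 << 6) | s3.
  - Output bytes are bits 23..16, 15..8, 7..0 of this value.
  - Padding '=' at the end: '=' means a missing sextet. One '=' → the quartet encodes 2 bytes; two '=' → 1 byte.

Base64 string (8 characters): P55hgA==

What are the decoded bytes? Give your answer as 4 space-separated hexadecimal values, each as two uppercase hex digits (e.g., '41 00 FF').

Answer: 3F 9E 61 80

Derivation:
After char 0 ('P'=15): chars_in_quartet=1 acc=0xF bytes_emitted=0
After char 1 ('5'=57): chars_in_quartet=2 acc=0x3F9 bytes_emitted=0
After char 2 ('5'=57): chars_in_quartet=3 acc=0xFE79 bytes_emitted=0
After char 3 ('h'=33): chars_in_quartet=4 acc=0x3F9E61 -> emit 3F 9E 61, reset; bytes_emitted=3
After char 4 ('g'=32): chars_in_quartet=1 acc=0x20 bytes_emitted=3
After char 5 ('A'=0): chars_in_quartet=2 acc=0x800 bytes_emitted=3
Padding '==': partial quartet acc=0x800 -> emit 80; bytes_emitted=4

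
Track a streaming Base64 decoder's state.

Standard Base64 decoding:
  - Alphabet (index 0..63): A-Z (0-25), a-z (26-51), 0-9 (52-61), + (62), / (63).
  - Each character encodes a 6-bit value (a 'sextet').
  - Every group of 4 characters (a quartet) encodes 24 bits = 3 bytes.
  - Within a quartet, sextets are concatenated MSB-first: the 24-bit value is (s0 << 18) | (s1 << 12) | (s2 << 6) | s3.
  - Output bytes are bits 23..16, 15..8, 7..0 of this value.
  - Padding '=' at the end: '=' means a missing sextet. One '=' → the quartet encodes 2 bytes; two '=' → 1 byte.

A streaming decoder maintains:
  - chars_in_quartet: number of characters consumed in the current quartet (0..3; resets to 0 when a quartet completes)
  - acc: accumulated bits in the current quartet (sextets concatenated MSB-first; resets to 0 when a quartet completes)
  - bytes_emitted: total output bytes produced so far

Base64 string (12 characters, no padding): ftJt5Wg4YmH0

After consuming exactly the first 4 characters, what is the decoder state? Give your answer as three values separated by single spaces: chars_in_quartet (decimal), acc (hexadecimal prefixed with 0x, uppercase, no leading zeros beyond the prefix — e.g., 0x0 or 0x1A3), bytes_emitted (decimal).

After char 0 ('f'=31): chars_in_quartet=1 acc=0x1F bytes_emitted=0
After char 1 ('t'=45): chars_in_quartet=2 acc=0x7ED bytes_emitted=0
After char 2 ('J'=9): chars_in_quartet=3 acc=0x1FB49 bytes_emitted=0
After char 3 ('t'=45): chars_in_quartet=4 acc=0x7ED26D -> emit 7E D2 6D, reset; bytes_emitted=3

Answer: 0 0x0 3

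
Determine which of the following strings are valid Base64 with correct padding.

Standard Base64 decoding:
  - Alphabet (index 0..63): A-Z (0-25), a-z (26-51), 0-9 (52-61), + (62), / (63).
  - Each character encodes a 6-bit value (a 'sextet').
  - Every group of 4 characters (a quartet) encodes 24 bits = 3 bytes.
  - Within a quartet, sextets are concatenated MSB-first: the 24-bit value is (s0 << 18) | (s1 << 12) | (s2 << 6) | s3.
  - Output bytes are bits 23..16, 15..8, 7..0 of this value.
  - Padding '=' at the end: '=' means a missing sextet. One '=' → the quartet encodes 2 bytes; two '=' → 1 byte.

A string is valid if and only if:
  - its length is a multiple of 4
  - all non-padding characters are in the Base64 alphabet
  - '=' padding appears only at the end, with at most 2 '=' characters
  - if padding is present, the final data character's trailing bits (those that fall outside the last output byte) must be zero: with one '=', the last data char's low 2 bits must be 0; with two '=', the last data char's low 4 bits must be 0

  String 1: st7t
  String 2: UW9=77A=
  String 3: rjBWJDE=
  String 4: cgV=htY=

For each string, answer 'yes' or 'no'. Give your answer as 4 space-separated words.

Answer: yes no yes no

Derivation:
String 1: 'st7t' → valid
String 2: 'UW9=77A=' → invalid (bad char(s): ['=']; '=' in middle)
String 3: 'rjBWJDE=' → valid
String 4: 'cgV=htY=' → invalid (bad char(s): ['=']; '=' in middle)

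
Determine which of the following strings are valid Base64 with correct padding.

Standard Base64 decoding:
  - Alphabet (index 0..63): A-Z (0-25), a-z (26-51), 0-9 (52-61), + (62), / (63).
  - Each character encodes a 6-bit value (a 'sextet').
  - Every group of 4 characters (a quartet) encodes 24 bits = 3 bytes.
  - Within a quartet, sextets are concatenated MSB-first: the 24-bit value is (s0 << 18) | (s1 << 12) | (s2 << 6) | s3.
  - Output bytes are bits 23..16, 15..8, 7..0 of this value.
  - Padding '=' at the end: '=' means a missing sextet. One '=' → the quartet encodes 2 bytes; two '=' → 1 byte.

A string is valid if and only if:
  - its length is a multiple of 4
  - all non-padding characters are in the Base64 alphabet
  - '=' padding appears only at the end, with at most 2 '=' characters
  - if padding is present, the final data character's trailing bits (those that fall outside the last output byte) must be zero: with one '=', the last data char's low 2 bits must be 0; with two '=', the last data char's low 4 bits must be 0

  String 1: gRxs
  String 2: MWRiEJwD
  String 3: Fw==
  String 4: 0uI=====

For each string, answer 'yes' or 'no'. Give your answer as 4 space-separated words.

String 1: 'gRxs' → valid
String 2: 'MWRiEJwD' → valid
String 3: 'Fw==' → valid
String 4: '0uI=====' → invalid (5 pad chars (max 2))

Answer: yes yes yes no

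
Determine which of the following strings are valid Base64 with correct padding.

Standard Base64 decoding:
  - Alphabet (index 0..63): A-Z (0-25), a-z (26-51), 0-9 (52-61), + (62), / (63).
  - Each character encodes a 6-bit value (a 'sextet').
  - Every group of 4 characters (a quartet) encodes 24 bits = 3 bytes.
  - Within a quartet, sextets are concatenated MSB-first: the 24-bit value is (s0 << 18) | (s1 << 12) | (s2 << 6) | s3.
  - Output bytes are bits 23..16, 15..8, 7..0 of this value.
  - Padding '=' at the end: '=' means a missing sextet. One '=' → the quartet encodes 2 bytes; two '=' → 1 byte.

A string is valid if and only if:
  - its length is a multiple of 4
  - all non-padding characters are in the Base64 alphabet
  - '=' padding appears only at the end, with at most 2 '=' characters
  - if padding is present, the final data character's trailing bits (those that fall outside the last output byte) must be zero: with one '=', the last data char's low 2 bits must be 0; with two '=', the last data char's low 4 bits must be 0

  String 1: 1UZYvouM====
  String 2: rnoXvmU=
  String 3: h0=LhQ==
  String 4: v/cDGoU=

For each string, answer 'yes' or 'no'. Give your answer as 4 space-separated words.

String 1: '1UZYvouM====' → invalid (4 pad chars (max 2))
String 2: 'rnoXvmU=' → valid
String 3: 'h0=LhQ==' → invalid (bad char(s): ['=']; '=' in middle)
String 4: 'v/cDGoU=' → valid

Answer: no yes no yes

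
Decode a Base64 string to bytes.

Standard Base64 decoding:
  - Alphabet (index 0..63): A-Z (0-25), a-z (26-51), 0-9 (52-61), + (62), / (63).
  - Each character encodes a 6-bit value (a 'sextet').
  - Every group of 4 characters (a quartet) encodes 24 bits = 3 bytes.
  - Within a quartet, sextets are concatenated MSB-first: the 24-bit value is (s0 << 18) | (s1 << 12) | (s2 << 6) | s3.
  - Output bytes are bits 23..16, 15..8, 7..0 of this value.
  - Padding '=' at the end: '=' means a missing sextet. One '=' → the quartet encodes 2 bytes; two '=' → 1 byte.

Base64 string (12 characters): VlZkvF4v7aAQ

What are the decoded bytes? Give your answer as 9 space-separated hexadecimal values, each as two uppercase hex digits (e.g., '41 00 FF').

After char 0 ('V'=21): chars_in_quartet=1 acc=0x15 bytes_emitted=0
After char 1 ('l'=37): chars_in_quartet=2 acc=0x565 bytes_emitted=0
After char 2 ('Z'=25): chars_in_quartet=3 acc=0x15959 bytes_emitted=0
After char 3 ('k'=36): chars_in_quartet=4 acc=0x565664 -> emit 56 56 64, reset; bytes_emitted=3
After char 4 ('v'=47): chars_in_quartet=1 acc=0x2F bytes_emitted=3
After char 5 ('F'=5): chars_in_quartet=2 acc=0xBC5 bytes_emitted=3
After char 6 ('4'=56): chars_in_quartet=3 acc=0x2F178 bytes_emitted=3
After char 7 ('v'=47): chars_in_quartet=4 acc=0xBC5E2F -> emit BC 5E 2F, reset; bytes_emitted=6
After char 8 ('7'=59): chars_in_quartet=1 acc=0x3B bytes_emitted=6
After char 9 ('a'=26): chars_in_quartet=2 acc=0xEDA bytes_emitted=6
After char 10 ('A'=0): chars_in_quartet=3 acc=0x3B680 bytes_emitted=6
After char 11 ('Q'=16): chars_in_quartet=4 acc=0xEDA010 -> emit ED A0 10, reset; bytes_emitted=9

Answer: 56 56 64 BC 5E 2F ED A0 10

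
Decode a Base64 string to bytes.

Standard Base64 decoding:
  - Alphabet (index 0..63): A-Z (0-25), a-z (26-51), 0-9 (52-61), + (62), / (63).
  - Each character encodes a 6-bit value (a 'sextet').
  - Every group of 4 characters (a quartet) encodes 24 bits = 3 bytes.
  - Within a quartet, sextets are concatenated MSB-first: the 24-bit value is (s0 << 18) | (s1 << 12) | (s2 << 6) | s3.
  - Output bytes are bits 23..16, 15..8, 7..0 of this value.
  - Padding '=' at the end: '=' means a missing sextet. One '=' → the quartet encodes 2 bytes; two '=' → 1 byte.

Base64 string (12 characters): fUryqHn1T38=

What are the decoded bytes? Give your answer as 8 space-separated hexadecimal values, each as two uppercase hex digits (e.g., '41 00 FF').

Answer: 7D 4A F2 A8 79 F5 4F 7F

Derivation:
After char 0 ('f'=31): chars_in_quartet=1 acc=0x1F bytes_emitted=0
After char 1 ('U'=20): chars_in_quartet=2 acc=0x7D4 bytes_emitted=0
After char 2 ('r'=43): chars_in_quartet=3 acc=0x1F52B bytes_emitted=0
After char 3 ('y'=50): chars_in_quartet=4 acc=0x7D4AF2 -> emit 7D 4A F2, reset; bytes_emitted=3
After char 4 ('q'=42): chars_in_quartet=1 acc=0x2A bytes_emitted=3
After char 5 ('H'=7): chars_in_quartet=2 acc=0xA87 bytes_emitted=3
After char 6 ('n'=39): chars_in_quartet=3 acc=0x2A1E7 bytes_emitted=3
After char 7 ('1'=53): chars_in_quartet=4 acc=0xA879F5 -> emit A8 79 F5, reset; bytes_emitted=6
After char 8 ('T'=19): chars_in_quartet=1 acc=0x13 bytes_emitted=6
After char 9 ('3'=55): chars_in_quartet=2 acc=0x4F7 bytes_emitted=6
After char 10 ('8'=60): chars_in_quartet=3 acc=0x13DFC bytes_emitted=6
Padding '=': partial quartet acc=0x13DFC -> emit 4F 7F; bytes_emitted=8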